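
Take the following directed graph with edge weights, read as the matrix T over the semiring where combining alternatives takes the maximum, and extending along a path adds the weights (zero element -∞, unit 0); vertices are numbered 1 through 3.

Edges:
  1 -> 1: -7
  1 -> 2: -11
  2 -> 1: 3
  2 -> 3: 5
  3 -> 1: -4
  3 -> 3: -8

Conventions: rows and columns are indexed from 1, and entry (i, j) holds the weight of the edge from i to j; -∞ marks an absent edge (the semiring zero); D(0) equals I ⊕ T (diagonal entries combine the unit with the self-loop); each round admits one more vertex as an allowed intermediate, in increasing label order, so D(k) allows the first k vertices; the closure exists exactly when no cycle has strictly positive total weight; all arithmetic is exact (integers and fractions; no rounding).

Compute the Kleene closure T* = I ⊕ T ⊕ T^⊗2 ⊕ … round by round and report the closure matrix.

D(0):
  [0, -11, -∞]
  [3, 0, 5]
  [-4, -∞, 0]
D(1):
  [0, -11, -∞]
  [3, 0, 5]
  [-4, -15, 0]
D(2):
  [0, -11, -6]
  [3, 0, 5]
  [-4, -15, 0]
D(3):
  [0, -11, -6]
  [3, 0, 5]
  [-4, -15, 0]
Answer: T* = [[0, -11, -6], [3, 0, 5], [-4, -15, 0]]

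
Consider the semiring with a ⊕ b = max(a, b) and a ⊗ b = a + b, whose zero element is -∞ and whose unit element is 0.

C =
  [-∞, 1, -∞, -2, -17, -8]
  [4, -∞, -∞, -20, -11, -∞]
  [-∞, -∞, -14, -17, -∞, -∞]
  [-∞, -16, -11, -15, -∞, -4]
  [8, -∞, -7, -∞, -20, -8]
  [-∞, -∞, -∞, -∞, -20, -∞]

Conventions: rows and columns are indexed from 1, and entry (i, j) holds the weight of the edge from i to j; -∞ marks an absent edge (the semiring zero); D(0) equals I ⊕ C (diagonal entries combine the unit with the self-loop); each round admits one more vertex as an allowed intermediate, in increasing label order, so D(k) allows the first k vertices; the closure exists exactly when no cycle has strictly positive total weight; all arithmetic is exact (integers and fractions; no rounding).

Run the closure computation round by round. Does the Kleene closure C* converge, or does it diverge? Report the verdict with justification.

D(0):
  [0, 1, -∞, -2, -17, -8]
  [4, 0, -∞, -20, -11, -∞]
  [-∞, -∞, 0, -17, -∞, -∞]
  [-∞, -16, -11, 0, -∞, -4]
  [8, -∞, -7, -∞, 0, -8]
  [-∞, -∞, -∞, -∞, -20, 0]
Detection: at round 1, diagonal entry (2, 2) turns strictly positive.
Key observation: the cycle 2->1->2 has total weight 4 + 1, which is strictly positive.
Answer: DIVERGES — positive cycle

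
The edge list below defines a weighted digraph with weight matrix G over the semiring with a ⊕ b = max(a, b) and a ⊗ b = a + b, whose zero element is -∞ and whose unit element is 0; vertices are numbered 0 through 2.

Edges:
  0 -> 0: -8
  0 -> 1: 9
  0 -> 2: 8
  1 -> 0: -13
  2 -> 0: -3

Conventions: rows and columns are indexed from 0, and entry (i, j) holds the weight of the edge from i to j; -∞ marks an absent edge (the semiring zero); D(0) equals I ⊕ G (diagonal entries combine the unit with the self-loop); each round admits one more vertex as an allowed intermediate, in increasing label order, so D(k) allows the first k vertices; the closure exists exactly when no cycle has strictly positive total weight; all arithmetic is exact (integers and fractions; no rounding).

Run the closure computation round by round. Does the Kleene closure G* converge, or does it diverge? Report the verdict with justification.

D(0):
  [0, 9, 8]
  [-13, 0, -∞]
  [-3, -∞, 0]
Detection: at round 1, diagonal entry (2, 2) turns strictly positive.
Key observation: the cycle 2->0->2 has total weight (-3) + 8, which is strictly positive.
Answer: DIVERGES — positive cycle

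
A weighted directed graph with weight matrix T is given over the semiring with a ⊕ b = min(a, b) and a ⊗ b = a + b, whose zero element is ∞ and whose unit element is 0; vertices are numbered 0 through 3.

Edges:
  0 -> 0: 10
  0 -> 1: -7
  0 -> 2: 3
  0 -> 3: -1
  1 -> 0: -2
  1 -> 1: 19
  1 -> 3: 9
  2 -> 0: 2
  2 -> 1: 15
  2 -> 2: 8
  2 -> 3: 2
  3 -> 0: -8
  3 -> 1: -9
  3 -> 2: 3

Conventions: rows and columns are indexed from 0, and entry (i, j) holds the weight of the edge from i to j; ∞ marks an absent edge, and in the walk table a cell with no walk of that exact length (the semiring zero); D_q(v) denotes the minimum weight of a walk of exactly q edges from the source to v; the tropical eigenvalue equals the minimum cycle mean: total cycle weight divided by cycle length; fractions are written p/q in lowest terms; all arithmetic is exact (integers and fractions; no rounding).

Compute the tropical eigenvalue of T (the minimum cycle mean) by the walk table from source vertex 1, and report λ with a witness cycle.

q=0: [∞, 0, ∞, ∞]
q=1: [-2, 19, ∞, 9]
q=2: [1, -9, 1, -3]
q=3: [-11, -12, 0, 0]
q=4: [-14, -18, -8, -12]
Optimal cycle mean attained by: cycle 0->1->0, total (-7) + (-2), length 2.
Answer: λ = -9/2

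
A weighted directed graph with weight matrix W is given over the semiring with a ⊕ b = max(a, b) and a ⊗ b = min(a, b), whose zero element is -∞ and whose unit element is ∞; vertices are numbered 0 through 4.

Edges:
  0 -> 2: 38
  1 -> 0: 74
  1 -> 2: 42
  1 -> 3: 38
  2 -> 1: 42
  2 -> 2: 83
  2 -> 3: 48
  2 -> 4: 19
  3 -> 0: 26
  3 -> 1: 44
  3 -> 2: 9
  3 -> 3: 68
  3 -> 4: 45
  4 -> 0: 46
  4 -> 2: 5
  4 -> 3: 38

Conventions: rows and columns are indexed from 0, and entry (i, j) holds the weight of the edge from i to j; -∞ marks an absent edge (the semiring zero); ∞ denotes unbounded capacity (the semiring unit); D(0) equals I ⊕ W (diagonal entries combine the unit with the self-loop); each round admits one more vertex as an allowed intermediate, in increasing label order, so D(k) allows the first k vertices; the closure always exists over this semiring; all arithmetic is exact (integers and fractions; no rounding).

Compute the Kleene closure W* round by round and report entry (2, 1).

D(0):
  [∞, -∞, 38, -∞, -∞]
  [74, ∞, 42, 38, -∞]
  [-∞, 42, ∞, 48, 19]
  [26, 44, 9, ∞, 45]
  [46, -∞, 5, 38, ∞]
D(1):
  [∞, -∞, 38, -∞, -∞]
  [74, ∞, 42, 38, -∞]
  [-∞, 42, ∞, 48, 19]
  [26, 44, 26, ∞, 45]
  [46, -∞, 38, 38, ∞]
D(2):
  [∞, -∞, 38, -∞, -∞]
  [74, ∞, 42, 38, -∞]
  [42, 42, ∞, 48, 19]
  [44, 44, 42, ∞, 45]
  [46, -∞, 38, 38, ∞]
D(3):
  [∞, 38, 38, 38, 19]
  [74, ∞, 42, 42, 19]
  [42, 42, ∞, 48, 19]
  [44, 44, 42, ∞, 45]
  [46, 38, 38, 38, ∞]
D(4):
  [∞, 38, 38, 38, 38]
  [74, ∞, 42, 42, 42]
  [44, 44, ∞, 48, 45]
  [44, 44, 42, ∞, 45]
  [46, 38, 38, 38, ∞]
D(5):
  [∞, 38, 38, 38, 38]
  [74, ∞, 42, 42, 42]
  [45, 44, ∞, 48, 45]
  [45, 44, 42, ∞, 45]
  [46, 38, 38, 38, ∞]
Answer: W*[2][1] = 44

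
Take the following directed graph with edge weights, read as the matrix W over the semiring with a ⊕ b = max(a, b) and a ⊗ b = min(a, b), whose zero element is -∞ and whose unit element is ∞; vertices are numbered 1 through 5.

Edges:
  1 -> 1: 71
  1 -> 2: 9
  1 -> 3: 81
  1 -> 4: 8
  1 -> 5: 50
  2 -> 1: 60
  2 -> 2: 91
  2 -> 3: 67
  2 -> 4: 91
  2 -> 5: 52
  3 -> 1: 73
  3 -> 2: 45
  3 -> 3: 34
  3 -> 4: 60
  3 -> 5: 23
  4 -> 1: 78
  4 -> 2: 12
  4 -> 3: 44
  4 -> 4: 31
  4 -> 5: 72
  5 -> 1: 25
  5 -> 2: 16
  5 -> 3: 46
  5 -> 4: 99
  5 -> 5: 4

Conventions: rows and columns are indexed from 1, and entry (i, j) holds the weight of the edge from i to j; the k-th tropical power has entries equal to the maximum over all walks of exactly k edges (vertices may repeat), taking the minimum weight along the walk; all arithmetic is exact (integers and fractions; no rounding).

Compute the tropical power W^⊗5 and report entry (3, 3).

W^⊗2:
  [73, 45, 71, 60, 50]
  [78, 91, 67, 91, 72]
  [71, 45, 73, 45, 60]
  [71, 44, 78, 72, 50]
  [78, 45, 44, 46, 72]
W^⊗3:
  [71, 45, 73, 60, 60]
  [78, 91, 78, 91, 72]
  [73, 45, 71, 60, 50]
  [73, 45, 71, 60, 72]
  [71, 45, 78, 72, 50]
W^⊗4:
  [73, 45, 71, 60, 60]
  [78, 91, 78, 91, 72]
  [71, 45, 73, 60, 60]
  [71, 45, 73, 72, 60]
  [73, 45, 71, 60, 72]
W^⊗5:
  [71, 45, 73, 60, 60]
  [78, 91, 78, 91, 72]
  [73, 45, 71, 60, 60]
  [73, 45, 71, 60, 72]
  [71, 45, 73, 72, 60]
Key observation: the optimum is the walk 3->1->1->3->1->3, with weight 73 min 71 min 81 min 73 min 81 = 71.
Optimal value attained by: walk 3->1->1->3->1->3.
Answer: (W^⊗5)[3][3] = 71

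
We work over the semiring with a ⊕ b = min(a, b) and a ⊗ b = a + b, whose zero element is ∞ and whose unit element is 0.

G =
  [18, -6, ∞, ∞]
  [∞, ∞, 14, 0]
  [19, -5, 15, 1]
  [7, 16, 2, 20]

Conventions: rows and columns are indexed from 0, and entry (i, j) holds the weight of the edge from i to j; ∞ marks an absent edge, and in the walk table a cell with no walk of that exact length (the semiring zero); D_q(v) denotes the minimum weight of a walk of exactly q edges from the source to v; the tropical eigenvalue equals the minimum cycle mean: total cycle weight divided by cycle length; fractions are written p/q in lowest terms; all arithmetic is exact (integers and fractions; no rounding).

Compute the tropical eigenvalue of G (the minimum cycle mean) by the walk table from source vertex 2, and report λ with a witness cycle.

q=0: [∞, ∞, 0, ∞]
q=1: [19, -5, 15, 1]
q=2: [8, 10, 3, -5]
q=3: [2, -2, -3, 4]
q=4: [11, -8, 6, -2]
Optimal cycle mean attained by: cycle 1->3->2->1, total 0 + 2 + (-5), length 3.
Answer: λ = -1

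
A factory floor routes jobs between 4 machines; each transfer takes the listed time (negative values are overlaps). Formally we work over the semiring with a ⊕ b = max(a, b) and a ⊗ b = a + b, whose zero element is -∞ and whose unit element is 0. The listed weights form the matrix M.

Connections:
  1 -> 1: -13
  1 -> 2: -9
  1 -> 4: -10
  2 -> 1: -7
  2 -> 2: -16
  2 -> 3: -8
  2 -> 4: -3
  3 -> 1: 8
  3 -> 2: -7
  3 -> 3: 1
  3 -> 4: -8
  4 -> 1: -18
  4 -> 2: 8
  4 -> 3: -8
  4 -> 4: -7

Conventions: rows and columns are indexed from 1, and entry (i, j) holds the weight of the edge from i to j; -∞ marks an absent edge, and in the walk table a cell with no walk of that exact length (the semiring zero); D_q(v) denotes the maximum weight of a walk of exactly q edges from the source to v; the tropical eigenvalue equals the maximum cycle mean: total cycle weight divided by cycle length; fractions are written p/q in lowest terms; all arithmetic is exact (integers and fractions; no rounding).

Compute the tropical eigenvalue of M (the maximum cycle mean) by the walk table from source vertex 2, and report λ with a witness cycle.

q=0: [-∞, 0, -∞, -∞]
q=1: [-7, -16, -8, -3]
q=2: [0, 5, -7, -10]
q=3: [1, -2, -3, 2]
q=4: [5, 10, -2, -5]
Optimal cycle mean attained by: cycle 2->4->2, total (-3) + 8, length 2.
Answer: λ = 5/2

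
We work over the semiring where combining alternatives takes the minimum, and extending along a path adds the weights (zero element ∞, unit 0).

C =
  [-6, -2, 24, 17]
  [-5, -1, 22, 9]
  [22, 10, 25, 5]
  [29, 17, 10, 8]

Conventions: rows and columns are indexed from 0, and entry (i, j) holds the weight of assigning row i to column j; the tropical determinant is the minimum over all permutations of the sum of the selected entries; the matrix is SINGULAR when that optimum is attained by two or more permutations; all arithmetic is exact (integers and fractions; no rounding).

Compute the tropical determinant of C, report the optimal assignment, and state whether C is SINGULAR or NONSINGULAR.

σ = (0, 1, 2, 3): (-6) + (-1) + 25 + 8 = 26
σ = (0, 1, 3, 2): (-6) + (-1) + 5 + 10 = 8
σ = (0, 2, 1, 3): (-6) + 22 + 10 + 8 = 34
σ = (0, 2, 3, 1): (-6) + 22 + 5 + 17 = 38
σ = (0, 3, 1, 2): (-6) + 9 + 10 + 10 = 23
σ = (0, 3, 2, 1): (-6) + 9 + 25 + 17 = 45
σ = (1, 0, 2, 3): (-2) + (-5) + 25 + 8 = 26
σ = (1, 0, 3, 2): (-2) + (-5) + 5 + 10 = 8
σ = (1, 2, 0, 3): (-2) + 22 + 22 + 8 = 50
σ = (1, 2, 3, 0): (-2) + 22 + 5 + 29 = 54
σ = (1, 3, 0, 2): (-2) + 9 + 22 + 10 = 39
σ = (1, 3, 2, 0): (-2) + 9 + 25 + 29 = 61
σ = (2, 0, 1, 3): 24 + (-5) + 10 + 8 = 37
σ = (2, 0, 3, 1): 24 + (-5) + 5 + 17 = 41
σ = (2, 1, 0, 3): 24 + (-1) + 22 + 8 = 53
σ = (2, 1, 3, 0): 24 + (-1) + 5 + 29 = 57
σ = (2, 3, 0, 1): 24 + 9 + 22 + 17 = 72
σ = (2, 3, 1, 0): 24 + 9 + 10 + 29 = 72
σ = (3, 0, 1, 2): 17 + (-5) + 10 + 10 = 32
σ = (3, 0, 2, 1): 17 + (-5) + 25 + 17 = 54
σ = (3, 1, 0, 2): 17 + (-1) + 22 + 10 = 48
σ = (3, 1, 2, 0): 17 + (-1) + 25 + 29 = 70
σ = (3, 2, 0, 1): 17 + 22 + 22 + 17 = 78
σ = (3, 2, 1, 0): 17 + 22 + 10 + 29 = 78
Optimal value attained by: σ = (0, 1, 3, 2).
Answer: det⊕(C) = 8; verdict: SINGULAR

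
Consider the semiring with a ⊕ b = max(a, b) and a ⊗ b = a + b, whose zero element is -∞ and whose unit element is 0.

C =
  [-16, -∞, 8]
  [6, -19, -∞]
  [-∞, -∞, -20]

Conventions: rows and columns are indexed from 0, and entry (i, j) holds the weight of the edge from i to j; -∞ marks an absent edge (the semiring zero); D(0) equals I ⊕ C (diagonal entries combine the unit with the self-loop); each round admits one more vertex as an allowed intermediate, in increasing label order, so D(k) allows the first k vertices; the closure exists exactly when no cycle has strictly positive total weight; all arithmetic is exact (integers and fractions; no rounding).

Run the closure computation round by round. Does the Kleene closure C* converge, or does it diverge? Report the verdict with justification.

D(0):
  [0, -∞, 8]
  [6, 0, -∞]
  [-∞, -∞, 0]
D(1):
  [0, -∞, 8]
  [6, 0, 14]
  [-∞, -∞, 0]
D(2):
  [0, -∞, 8]
  [6, 0, 14]
  [-∞, -∞, 0]
D(3):
  [0, -∞, 8]
  [6, 0, 14]
  [-∞, -∞, 0]
Key observation: every diagonal entry stays at the unit through all rounds, so no improving cycle exists.
Answer: CONVERGES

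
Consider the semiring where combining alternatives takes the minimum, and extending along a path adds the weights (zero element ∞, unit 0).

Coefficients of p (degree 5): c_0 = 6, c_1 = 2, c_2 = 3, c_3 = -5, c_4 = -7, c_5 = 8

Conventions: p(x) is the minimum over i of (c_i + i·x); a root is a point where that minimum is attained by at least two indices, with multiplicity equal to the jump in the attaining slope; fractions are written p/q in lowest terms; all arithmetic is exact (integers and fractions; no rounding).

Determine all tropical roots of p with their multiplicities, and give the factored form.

hull edge (i=0, c=6) to (i=1, c=2): slope -4, span 1
hull edge (i=1, c=2) to (i=3, c=-5): slope -7/2, span 2
hull edge (i=3, c=-5) to (i=4, c=-7): slope -2, span 1
hull edge (i=4, c=-7) to (i=5, c=8): slope 15, span 1
Factored form: p(x) = 8 ⊗ (x ⊕ (-15)) ⊗ (x ⊕ 2) ⊗ (x ⊕ 7/2) ⊗ (x ⊕ 7/2) ⊗ (x ⊕ 4)
Answer: roots = -15 (mult 1), 2 (mult 1), 7/2 (mult 2), 4 (mult 1)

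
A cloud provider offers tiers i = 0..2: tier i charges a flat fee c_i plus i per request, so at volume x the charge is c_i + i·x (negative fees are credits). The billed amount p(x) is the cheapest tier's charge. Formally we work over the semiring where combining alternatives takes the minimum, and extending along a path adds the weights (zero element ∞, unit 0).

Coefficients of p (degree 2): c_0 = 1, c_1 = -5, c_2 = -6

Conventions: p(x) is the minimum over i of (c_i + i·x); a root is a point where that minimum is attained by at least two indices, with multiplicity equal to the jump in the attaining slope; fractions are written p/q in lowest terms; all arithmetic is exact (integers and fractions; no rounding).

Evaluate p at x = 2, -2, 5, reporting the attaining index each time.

p(2) = min(1+0·2=1, -5+1·2=-3, -6+2·2=-2) = -3 (attained by i=1)
p(-2) = min(1+0·(-2)=1, -5+1·(-2)=-7, -6+2·(-2)=-10) = -10 (attained by i=2)
p(5) = min(1+0·5=1, -5+1·5=0, -6+2·5=4) = 0 (attained by i=1)
Answer: p(2) = -3; p(-2) = -10; p(5) = 0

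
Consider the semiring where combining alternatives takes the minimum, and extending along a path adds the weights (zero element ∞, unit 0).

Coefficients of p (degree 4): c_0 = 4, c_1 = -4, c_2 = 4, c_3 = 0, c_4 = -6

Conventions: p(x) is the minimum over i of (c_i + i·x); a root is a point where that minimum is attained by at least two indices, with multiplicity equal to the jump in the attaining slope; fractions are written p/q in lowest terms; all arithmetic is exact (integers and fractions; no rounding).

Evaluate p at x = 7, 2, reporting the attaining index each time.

p(7) = min(4+0·7=4, -4+1·7=3, 4+2·7=18, 0+3·7=21, -6+4·7=22) = 3 (attained by i=1)
p(2) = min(4+0·2=4, -4+1·2=-2, 4+2·2=8, 0+3·2=6, -6+4·2=2) = -2 (attained by i=1)
Answer: p(7) = 3; p(2) = -2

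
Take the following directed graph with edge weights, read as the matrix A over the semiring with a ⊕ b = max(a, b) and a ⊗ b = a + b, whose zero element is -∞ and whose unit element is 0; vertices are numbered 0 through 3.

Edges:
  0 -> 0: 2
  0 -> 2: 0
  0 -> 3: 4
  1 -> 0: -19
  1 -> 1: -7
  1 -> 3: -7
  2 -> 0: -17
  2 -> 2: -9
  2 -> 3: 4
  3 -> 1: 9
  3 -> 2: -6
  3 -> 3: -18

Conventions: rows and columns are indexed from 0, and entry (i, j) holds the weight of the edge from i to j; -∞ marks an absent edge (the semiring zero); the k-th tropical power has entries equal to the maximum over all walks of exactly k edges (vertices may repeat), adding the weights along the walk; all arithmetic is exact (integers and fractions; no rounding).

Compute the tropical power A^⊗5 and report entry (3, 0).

A^⊗2:
  [4, 13, 2, 6]
  [-17, 2, -13, -14]
  [-15, 13, -2, -5]
  [-10, 2, -15, 2]
A^⊗3:
  [6, 15, 4, 8]
  [-15, -5, -17, -5]
  [-6, 6, -11, 6]
  [-8, 11, -4, -5]
A^⊗4:
  [8, 17, 6, 10]
  [-13, 4, -11, -11]
  [-4, 15, 0, -1]
  [-6, 4, -8, 4]
A^⊗5:
  [10, 19, 8, 12]
  [-11, -2, -13, -3]
  [-2, 8, -4, 8]
  [-4, 13, -2, -2]
Key observation: the optimum is the walk 3->1->0->0->0->0, with weight 9 + (-19) + 2 + 2 + 2 = -4.
Optimal value attained by: walk 3->1->0->0->0->0.
Answer: (A^⊗5)[3][0] = -4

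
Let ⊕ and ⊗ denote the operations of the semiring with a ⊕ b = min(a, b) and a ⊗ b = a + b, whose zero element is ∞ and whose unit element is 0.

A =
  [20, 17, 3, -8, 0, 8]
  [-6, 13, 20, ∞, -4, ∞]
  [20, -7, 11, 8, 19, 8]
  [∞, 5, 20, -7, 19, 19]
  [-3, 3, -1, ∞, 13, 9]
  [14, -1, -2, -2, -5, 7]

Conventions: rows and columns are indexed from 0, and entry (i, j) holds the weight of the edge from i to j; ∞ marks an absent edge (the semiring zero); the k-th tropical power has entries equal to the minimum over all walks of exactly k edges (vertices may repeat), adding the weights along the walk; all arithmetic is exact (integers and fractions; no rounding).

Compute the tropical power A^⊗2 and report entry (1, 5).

A^⊗2:
  [-3, -4, -1, -15, 3, 9]
  [-7, -1, -5, -14, -6, 2]
  [-13, 4, 6, 1, -11, 15]
  [-1, -2, 13, -14, 1, 12]
  [-3, -8, 0, -11, -3, 5]
  [-8, -9, -6, -9, -5, 4]
Key observation: the optimum is the walk 1->0->5, with weight (-6) + 8 = 2.
Optimal value attained by: walk 1->0->5.
Answer: (A^⊗2)[1][5] = 2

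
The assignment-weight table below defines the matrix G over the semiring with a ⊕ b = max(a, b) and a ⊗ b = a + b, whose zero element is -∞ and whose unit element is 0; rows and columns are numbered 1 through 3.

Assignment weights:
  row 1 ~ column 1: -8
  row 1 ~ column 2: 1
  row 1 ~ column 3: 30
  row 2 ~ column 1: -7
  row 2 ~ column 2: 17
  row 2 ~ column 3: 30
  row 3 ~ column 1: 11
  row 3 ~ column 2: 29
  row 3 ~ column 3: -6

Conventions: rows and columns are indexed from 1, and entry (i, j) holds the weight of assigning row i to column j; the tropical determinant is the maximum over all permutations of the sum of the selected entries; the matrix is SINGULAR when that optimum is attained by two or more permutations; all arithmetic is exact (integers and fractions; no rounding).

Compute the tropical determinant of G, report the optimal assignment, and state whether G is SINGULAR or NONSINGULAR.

σ = (1, 2, 3): (-8) + 17 + (-6) = 3
σ = (1, 3, 2): (-8) + 30 + 29 = 51
σ = (2, 1, 3): 1 + (-7) + (-6) = -12
σ = (2, 3, 1): 1 + 30 + 11 = 42
σ = (3, 1, 2): 30 + (-7) + 29 = 52
σ = (3, 2, 1): 30 + 17 + 11 = 58
Optimal value attained by: σ = (3, 2, 1).
Answer: det⊕(G) = 58; verdict: NONSINGULAR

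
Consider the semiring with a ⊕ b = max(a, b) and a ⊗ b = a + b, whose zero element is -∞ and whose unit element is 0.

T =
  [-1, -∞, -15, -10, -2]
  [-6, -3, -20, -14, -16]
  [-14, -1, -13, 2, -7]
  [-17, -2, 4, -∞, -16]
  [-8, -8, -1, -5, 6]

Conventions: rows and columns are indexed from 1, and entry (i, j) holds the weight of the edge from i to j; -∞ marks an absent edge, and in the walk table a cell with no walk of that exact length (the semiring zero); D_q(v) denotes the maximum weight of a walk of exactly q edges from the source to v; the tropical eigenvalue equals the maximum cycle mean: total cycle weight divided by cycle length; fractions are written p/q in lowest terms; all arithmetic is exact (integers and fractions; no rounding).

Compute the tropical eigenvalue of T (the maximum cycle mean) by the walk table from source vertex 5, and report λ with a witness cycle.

q=0: [-∞, -∞, -∞, -∞, 0]
q=1: [-8, -8, -1, -5, 6]
q=2: [-2, -2, 5, 1, 12]
q=3: [4, 4, 11, 7, 18]
q=4: [10, 10, 17, 13, 24]
q=5: [16, 16, 23, 19, 30]
Optimal cycle mean attained by: cycle 5->5, total 6, length 1.
Answer: λ = 6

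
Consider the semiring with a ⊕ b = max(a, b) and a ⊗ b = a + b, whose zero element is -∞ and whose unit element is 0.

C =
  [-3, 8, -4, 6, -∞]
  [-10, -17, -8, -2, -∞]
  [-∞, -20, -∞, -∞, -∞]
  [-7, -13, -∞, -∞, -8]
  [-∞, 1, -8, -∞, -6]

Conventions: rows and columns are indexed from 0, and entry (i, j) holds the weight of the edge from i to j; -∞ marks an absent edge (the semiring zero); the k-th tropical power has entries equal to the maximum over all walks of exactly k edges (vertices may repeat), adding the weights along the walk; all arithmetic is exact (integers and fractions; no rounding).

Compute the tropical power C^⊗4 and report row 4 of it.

C^⊗2:
  [-1, 5, 0, 6, -2]
  [-9, -2, -14, -4, -10]
  [-30, -37, -28, -22, -∞]
  [-10, 1, -11, -1, -14]
  [-9, -5, -7, -1, -12]
C^⊗3:
  [-1, 7, -3, 5, -2]
  [-11, -1, -10, -3, -12]
  [-29, -22, -34, -24, -30]
  [-8, -2, -7, -1, -9]
  [-8, -1, -13, -3, -9]
C^⊗4:
  [-2, 7, -1, 5, -3]
  [-10, -3, -9, -3, -11]
  [-31, -21, -30, -23, -32]
  [-8, 0, -10, -2, -9]
  [-10, 0, -9, -2, -11]
Answer: row 4 of C^⊗4 = [-10, 0, -9, -2, -11]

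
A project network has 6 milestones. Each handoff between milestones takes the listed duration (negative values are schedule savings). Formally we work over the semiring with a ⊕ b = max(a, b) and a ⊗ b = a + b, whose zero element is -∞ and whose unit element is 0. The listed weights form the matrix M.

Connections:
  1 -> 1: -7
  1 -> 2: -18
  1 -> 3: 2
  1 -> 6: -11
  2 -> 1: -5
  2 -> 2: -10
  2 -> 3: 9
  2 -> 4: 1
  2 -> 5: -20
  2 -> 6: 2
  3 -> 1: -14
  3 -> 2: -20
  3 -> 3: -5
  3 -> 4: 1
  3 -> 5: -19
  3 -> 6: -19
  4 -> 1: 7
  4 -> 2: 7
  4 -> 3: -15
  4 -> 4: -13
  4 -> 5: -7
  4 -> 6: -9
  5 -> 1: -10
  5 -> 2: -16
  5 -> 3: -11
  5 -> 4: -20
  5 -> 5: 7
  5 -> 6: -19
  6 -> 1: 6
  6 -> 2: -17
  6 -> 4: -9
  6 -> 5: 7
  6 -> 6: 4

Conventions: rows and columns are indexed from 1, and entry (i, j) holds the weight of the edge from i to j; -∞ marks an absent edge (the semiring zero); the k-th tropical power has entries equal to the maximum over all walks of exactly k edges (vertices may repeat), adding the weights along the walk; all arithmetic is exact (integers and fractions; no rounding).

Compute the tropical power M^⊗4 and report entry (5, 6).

M^⊗2:
  [-5, -18, -3, 3, -4, -7]
  [8, 8, 4, 10, 9, 6]
  [8, 8, -10, -4, -6, -8]
  [2, -3, 16, 8, 0, 9]
  [-3, -9, -4, -10, 14, -12]
  [10, -2, 8, -5, 14, 8]
M^⊗3:
  [10, 10, -3, -2, 3, -3]
  [17, 17, 17, 9, 16, 10]
  [3, 3, 17, 9, 1, 10]
  [15, 15, 11, 17, 16, 13]
  [4, -2, 3, -3, 21, -5]
  [14, 2, 12, 9, 21, 12]
M^⊗4:
  [5, 5, 19, 11, 10, 12]
  [16, 16, 26, 18, 23, 19]
  [16, 16, 12, 18, 17, 14]
  [24, 24, 24, 16, 23, 17]
  [11, 5, 10, 4, 28, 2]
  [18, 16, 16, 13, 28, 16]
Key observation: the optimum is the walk 5->5->5->5->6, with weight 7 + 7 + 7 + (-19) = 2.
Optimal value attained by: walk 5->5->5->5->6.
Answer: (M^⊗4)[5][6] = 2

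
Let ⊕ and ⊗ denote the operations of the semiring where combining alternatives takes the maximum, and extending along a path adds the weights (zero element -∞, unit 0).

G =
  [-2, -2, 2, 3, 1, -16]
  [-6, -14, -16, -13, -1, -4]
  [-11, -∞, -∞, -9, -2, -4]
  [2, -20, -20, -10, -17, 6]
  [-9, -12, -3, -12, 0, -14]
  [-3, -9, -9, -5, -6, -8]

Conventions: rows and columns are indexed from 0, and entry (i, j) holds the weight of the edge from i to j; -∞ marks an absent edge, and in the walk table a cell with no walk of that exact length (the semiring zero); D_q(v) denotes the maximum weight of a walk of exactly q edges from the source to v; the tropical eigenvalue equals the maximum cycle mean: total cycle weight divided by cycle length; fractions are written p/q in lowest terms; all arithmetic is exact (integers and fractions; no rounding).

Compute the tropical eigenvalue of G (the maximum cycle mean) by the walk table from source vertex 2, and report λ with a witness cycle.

q=0: [-∞, -∞, 0, -∞, -∞, -∞]
q=1: [-11, -∞, -∞, -9, -2, -4]
q=2: [-7, -13, -5, -8, -2, -3]
q=3: [-6, -9, -5, -4, -2, -2]
q=4: [-2, -8, -4, -3, -2, 2]
q=5: [-1, -4, 0, 1, -1, 3]
q=6: [3, -3, 1, 2, 0, 7]
Optimal cycle mean attained by: cycle 0->3->0, total 3 + 2, length 2.
Answer: λ = 5/2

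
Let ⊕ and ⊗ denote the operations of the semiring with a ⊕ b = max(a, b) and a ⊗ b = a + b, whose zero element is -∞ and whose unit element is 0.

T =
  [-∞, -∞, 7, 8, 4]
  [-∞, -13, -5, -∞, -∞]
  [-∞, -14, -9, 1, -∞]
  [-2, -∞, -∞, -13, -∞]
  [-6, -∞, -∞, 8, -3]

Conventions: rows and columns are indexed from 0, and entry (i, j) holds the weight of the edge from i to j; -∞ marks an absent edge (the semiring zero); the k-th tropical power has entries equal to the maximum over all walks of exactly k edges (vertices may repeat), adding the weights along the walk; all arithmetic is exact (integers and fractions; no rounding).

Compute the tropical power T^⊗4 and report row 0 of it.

T^⊗2:
  [6, -7, -2, 12, 1]
  [-∞, -19, -14, -4, -∞]
  [-1, -23, -18, -8, -∞]
  [-15, -∞, 5, 6, 2]
  [6, -∞, 1, 5, -2]
T^⊗3:
  [10, -16, 13, 14, 10]
  [-6, -28, -23, -13, -∞]
  [-10, -32, 6, 7, 3]
  [4, -9, -4, 10, -1]
  [3, -13, 13, 14, 10]
T^⊗4:
  [12, -1, 17, 18, 14]
  [-15, -37, 1, 2, -2]
  [5, -8, -3, 11, 0]
  [8, -18, 11, 12, 8]
  [12, -1, 10, 18, 7]
Answer: row 0 of T^⊗4 = [12, -1, 17, 18, 14]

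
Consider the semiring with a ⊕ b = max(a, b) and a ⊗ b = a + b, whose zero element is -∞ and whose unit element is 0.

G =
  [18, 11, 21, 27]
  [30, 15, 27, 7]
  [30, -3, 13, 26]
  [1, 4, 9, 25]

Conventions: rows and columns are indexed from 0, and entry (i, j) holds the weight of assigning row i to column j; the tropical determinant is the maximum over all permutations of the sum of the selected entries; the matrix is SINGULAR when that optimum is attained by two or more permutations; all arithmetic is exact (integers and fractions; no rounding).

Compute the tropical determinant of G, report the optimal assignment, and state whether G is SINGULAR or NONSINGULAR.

σ = (0, 1, 2, 3): 18 + 15 + 13 + 25 = 71
σ = (0, 1, 3, 2): 18 + 15 + 26 + 9 = 68
σ = (0, 2, 1, 3): 18 + 27 + (-3) + 25 = 67
σ = (0, 2, 3, 1): 18 + 27 + 26 + 4 = 75
σ = (0, 3, 1, 2): 18 + 7 + (-3) + 9 = 31
σ = (0, 3, 2, 1): 18 + 7 + 13 + 4 = 42
σ = (1, 0, 2, 3): 11 + 30 + 13 + 25 = 79
σ = (1, 0, 3, 2): 11 + 30 + 26 + 9 = 76
σ = (1, 2, 0, 3): 11 + 27 + 30 + 25 = 93
σ = (1, 2, 3, 0): 11 + 27 + 26 + 1 = 65
σ = (1, 3, 0, 2): 11 + 7 + 30 + 9 = 57
σ = (1, 3, 2, 0): 11 + 7 + 13 + 1 = 32
σ = (2, 0, 1, 3): 21 + 30 + (-3) + 25 = 73
σ = (2, 0, 3, 1): 21 + 30 + 26 + 4 = 81
σ = (2, 1, 0, 3): 21 + 15 + 30 + 25 = 91
σ = (2, 1, 3, 0): 21 + 15 + 26 + 1 = 63
σ = (2, 3, 0, 1): 21 + 7 + 30 + 4 = 62
σ = (2, 3, 1, 0): 21 + 7 + (-3) + 1 = 26
σ = (3, 0, 1, 2): 27 + 30 + (-3) + 9 = 63
σ = (3, 0, 2, 1): 27 + 30 + 13 + 4 = 74
σ = (3, 1, 0, 2): 27 + 15 + 30 + 9 = 81
σ = (3, 1, 2, 0): 27 + 15 + 13 + 1 = 56
σ = (3, 2, 0, 1): 27 + 27 + 30 + 4 = 88
σ = (3, 2, 1, 0): 27 + 27 + (-3) + 1 = 52
Optimal value attained by: σ = (1, 2, 0, 3).
Answer: det⊕(G) = 93; verdict: NONSINGULAR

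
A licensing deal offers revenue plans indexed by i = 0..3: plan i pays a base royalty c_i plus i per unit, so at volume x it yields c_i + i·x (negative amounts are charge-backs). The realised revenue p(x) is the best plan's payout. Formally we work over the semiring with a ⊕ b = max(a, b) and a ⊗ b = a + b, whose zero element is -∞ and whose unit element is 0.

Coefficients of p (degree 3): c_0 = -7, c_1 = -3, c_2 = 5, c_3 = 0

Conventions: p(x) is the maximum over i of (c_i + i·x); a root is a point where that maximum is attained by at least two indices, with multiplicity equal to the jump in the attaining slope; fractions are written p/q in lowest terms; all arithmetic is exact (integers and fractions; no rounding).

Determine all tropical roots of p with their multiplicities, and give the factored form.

hull edge (i=0, c=-7) to (i=2, c=5): slope 6, span 2
hull edge (i=2, c=5) to (i=3, c=0): slope -5, span 1
Factored form: p(x) = 0 ⊗ (x ⊕ (-6)) ⊗ (x ⊕ (-6)) ⊗ (x ⊕ 5)
Answer: roots = -6 (mult 2), 5 (mult 1)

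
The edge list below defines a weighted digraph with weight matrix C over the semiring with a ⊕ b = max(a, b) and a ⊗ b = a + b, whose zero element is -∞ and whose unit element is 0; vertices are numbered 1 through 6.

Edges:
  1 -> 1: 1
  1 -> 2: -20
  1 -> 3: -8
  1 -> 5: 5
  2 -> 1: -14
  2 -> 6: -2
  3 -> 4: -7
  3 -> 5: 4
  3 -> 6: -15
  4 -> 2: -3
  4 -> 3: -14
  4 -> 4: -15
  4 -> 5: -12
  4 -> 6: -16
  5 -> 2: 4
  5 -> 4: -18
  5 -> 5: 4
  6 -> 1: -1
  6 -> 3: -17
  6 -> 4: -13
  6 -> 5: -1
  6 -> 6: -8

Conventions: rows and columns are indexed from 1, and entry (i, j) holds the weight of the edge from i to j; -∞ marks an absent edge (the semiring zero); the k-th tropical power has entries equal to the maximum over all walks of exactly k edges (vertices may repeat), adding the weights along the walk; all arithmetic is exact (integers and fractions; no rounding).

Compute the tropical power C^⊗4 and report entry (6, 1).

C^⊗2:
  [2, 9, -7, -13, 9, -22]
  [-3, -34, -19, -15, -3, -10]
  [-16, 8, -21, -14, 8, -23]
  [-17, -8, -29, -21, -8, -5]
  [-10, 8, -32, -14, 8, 2]
  [0, 3, -9, -19, 4, -16]
C^⊗3:
  [3, 13, -6, -9, 13, 7]
  [-2, 1, -11, -21, 2, -18]
  [-6, 12, -24, -10, 12, 6]
  [-6, -4, -22, -18, -4, -10]
  [1, 12, -15, -10, 12, 6]
  [1, 8, -8, -14, 8, 1]
C^⊗4:
  [6, 17, -5, -5, 17, 11]
  [-1, 6, -10, -16, 6, -1]
  [5, 16, -11, -6, 16, 10]
  [-5, 0, -14, -22, 0, -6]
  [5, 16, -7, -6, 16, 10]
  [2, 12, -7, -10, 12, 6]
Key observation: the optimum is the walk 6->1->1->1->1, with weight (-1) + 1 + 1 + 1 = 2.
Optimal value attained by: walk 6->1->1->1->1.
Answer: (C^⊗4)[6][1] = 2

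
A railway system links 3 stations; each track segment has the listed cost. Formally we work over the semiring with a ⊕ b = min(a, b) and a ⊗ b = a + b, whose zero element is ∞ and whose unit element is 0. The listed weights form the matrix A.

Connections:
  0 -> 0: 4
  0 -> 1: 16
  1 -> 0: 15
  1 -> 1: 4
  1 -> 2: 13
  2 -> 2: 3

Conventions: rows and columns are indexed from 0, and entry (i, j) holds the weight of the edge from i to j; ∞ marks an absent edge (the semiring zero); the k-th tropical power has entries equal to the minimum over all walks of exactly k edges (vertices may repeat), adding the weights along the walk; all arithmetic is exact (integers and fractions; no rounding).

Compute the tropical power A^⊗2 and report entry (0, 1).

A^⊗2:
  [8, 20, 29]
  [19, 8, 16]
  [∞, ∞, 6]
Key observation: the optimum is the walk 0->0->1, with weight 4 + 16 = 20.
Optimal value attained by: walk 0->0->1.
Answer: (A^⊗2)[0][1] = 20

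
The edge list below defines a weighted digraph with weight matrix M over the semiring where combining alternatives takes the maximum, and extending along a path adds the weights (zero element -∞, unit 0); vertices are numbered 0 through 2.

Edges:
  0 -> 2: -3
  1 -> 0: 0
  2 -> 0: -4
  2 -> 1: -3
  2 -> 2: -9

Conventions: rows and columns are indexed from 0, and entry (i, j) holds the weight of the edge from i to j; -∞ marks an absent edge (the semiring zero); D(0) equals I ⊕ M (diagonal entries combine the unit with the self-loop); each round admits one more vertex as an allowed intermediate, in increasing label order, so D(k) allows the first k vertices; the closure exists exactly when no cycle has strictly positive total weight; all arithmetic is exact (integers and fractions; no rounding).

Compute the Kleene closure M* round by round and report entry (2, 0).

D(0):
  [0, -∞, -3]
  [0, 0, -∞]
  [-4, -3, 0]
D(1):
  [0, -∞, -3]
  [0, 0, -3]
  [-4, -3, 0]
D(2):
  [0, -∞, -3]
  [0, 0, -3]
  [-3, -3, 0]
D(3):
  [0, -6, -3]
  [0, 0, -3]
  [-3, -3, 0]
Answer: M*[2][0] = -3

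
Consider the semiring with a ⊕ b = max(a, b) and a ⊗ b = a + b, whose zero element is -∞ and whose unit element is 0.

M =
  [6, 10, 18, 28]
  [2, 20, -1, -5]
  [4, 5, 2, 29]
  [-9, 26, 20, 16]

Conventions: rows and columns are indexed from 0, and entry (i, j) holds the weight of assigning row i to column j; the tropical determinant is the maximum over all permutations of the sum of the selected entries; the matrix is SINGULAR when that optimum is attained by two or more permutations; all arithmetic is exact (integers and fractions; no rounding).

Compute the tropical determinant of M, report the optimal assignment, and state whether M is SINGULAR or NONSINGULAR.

σ = (0, 1, 2, 3): 6 + 20 + 2 + 16 = 44
σ = (0, 1, 3, 2): 6 + 20 + 29 + 20 = 75
σ = (0, 2, 1, 3): 6 + (-1) + 5 + 16 = 26
σ = (0, 2, 3, 1): 6 + (-1) + 29 + 26 = 60
σ = (0, 3, 1, 2): 6 + (-5) + 5 + 20 = 26
σ = (0, 3, 2, 1): 6 + (-5) + 2 + 26 = 29
σ = (1, 0, 2, 3): 10 + 2 + 2 + 16 = 30
σ = (1, 0, 3, 2): 10 + 2 + 29 + 20 = 61
σ = (1, 2, 0, 3): 10 + (-1) + 4 + 16 = 29
σ = (1, 2, 3, 0): 10 + (-1) + 29 + (-9) = 29
σ = (1, 3, 0, 2): 10 + (-5) + 4 + 20 = 29
σ = (1, 3, 2, 0): 10 + (-5) + 2 + (-9) = -2
σ = (2, 0, 1, 3): 18 + 2 + 5 + 16 = 41
σ = (2, 0, 3, 1): 18 + 2 + 29 + 26 = 75
σ = (2, 1, 0, 3): 18 + 20 + 4 + 16 = 58
σ = (2, 1, 3, 0): 18 + 20 + 29 + (-9) = 58
σ = (2, 3, 0, 1): 18 + (-5) + 4 + 26 = 43
σ = (2, 3, 1, 0): 18 + (-5) + 5 + (-9) = 9
σ = (3, 0, 1, 2): 28 + 2 + 5 + 20 = 55
σ = (3, 0, 2, 1): 28 + 2 + 2 + 26 = 58
σ = (3, 1, 0, 2): 28 + 20 + 4 + 20 = 72
σ = (3, 1, 2, 0): 28 + 20 + 2 + (-9) = 41
σ = (3, 2, 0, 1): 28 + (-1) + 4 + 26 = 57
σ = (3, 2, 1, 0): 28 + (-1) + 5 + (-9) = 23
Optimal value attained by: σ = (0, 1, 3, 2).
Answer: det⊕(M) = 75; verdict: SINGULAR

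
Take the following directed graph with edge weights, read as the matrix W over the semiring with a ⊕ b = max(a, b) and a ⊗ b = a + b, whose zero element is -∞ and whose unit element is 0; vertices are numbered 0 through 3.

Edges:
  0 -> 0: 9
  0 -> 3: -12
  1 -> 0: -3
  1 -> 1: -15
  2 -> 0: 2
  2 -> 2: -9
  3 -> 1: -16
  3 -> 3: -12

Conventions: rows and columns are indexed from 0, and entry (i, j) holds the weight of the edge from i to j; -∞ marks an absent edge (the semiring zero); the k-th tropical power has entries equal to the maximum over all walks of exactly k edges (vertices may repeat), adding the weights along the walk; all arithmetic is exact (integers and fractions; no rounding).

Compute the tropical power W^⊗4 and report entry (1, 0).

W^⊗2:
  [18, -28, -∞, -3]
  [6, -30, -∞, -15]
  [11, -∞, -18, -10]
  [-19, -28, -∞, -24]
W^⊗3:
  [27, -19, -∞, 6]
  [15, -31, -∞, -6]
  [20, -26, -27, -1]
  [-10, -40, -∞, -31]
W^⊗4:
  [36, -10, -∞, 15]
  [24, -22, -∞, 3]
  [29, -17, -36, 8]
  [-1, -47, -∞, -22]
Key observation: the optimum is the walk 1->0->0->0->0, with weight (-3) + 9 + 9 + 9 = 24.
Optimal value attained by: walk 1->0->0->0->0.
Answer: (W^⊗4)[1][0] = 24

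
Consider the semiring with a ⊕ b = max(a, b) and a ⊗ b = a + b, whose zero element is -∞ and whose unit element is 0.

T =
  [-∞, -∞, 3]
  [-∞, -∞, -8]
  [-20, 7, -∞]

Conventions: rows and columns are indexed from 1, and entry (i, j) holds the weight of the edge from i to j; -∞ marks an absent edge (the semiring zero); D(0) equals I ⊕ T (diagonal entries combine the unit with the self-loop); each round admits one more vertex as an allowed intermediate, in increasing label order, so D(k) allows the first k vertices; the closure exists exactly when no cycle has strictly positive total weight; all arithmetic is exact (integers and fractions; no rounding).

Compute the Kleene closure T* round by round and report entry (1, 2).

D(0):
  [0, -∞, 3]
  [-∞, 0, -8]
  [-20, 7, 0]
D(1):
  [0, -∞, 3]
  [-∞, 0, -8]
  [-20, 7, 0]
D(2):
  [0, -∞, 3]
  [-∞, 0, -8]
  [-20, 7, 0]
D(3):
  [0, 10, 3]
  [-28, 0, -8]
  [-20, 7, 0]
Answer: T*[1][2] = 10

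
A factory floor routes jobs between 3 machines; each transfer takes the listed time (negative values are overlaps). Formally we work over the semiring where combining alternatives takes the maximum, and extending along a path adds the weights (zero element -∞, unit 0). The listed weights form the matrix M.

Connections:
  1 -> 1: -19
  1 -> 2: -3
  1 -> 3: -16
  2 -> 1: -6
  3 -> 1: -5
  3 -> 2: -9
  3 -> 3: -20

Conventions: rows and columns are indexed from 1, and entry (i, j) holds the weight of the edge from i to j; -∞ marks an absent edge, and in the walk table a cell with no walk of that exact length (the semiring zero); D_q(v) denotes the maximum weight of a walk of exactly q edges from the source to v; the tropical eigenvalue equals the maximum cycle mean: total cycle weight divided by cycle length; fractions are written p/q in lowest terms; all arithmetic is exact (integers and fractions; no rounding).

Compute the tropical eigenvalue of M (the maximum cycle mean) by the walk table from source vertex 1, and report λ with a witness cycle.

q=0: [0, -∞, -∞]
q=1: [-19, -3, -16]
q=2: [-9, -22, -35]
q=3: [-28, -12, -25]
Optimal cycle mean attained by: cycle 1->2->1, total (-3) + (-6), length 2.
Answer: λ = -9/2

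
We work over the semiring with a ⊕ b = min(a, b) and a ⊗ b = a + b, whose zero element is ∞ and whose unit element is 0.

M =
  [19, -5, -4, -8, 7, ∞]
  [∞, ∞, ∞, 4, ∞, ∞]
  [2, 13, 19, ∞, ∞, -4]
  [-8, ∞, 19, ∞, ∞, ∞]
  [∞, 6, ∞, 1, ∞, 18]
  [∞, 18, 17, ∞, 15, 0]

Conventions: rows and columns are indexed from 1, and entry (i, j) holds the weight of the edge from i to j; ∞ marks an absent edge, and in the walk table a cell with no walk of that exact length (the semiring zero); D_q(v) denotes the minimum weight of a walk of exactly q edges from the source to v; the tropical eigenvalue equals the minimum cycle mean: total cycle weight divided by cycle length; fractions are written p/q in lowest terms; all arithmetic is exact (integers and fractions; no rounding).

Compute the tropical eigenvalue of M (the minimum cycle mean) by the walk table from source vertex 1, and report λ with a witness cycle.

q=0: [0, ∞, ∞, ∞, ∞, ∞]
q=1: [19, -5, -4, -8, 7, ∞]
q=2: [-16, 9, 11, -1, 26, -8]
q=3: [-9, -21, -20, -24, -9, -8]
q=4: [-32, -14, -13, -17, -2, -24]
q=5: [-25, -37, -36, -40, -25, -24]
q=6: [-48, -30, -29, -33, -18, -40]
Optimal cycle mean attained by: cycle 1->4->1, total (-8) + (-8), length 2.
Answer: λ = -8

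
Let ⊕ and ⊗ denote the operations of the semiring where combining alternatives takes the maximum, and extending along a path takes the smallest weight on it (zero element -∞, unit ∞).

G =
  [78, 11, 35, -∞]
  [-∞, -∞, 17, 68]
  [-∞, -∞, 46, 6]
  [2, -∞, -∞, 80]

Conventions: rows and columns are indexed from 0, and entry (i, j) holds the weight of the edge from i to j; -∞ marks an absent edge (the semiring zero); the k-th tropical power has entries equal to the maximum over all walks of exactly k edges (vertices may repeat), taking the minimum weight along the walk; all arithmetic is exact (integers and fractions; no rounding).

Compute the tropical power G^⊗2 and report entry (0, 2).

G^⊗2:
  [78, 11, 35, 11]
  [2, -∞, 17, 68]
  [2, -∞, 46, 6]
  [2, 2, 2, 80]
Key observation: the optimum is the walk 0->0->2, with weight 78 min 35 = 35.
Optimal value attained by: walk 0->0->2.
Answer: (G^⊗2)[0][2] = 35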